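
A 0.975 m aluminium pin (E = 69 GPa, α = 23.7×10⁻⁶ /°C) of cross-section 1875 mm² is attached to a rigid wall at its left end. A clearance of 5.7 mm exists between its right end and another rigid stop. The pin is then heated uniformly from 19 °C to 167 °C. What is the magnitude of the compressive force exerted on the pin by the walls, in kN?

Free thermal elongation = αΔT L = 23.7×10⁻⁶ × 148 × 975 = 3.42 mm.
This is smaller than the 5.7 mm clearance, so the pin expands freely without reaching the stop — the stress is zero.

P ≈ 0 kN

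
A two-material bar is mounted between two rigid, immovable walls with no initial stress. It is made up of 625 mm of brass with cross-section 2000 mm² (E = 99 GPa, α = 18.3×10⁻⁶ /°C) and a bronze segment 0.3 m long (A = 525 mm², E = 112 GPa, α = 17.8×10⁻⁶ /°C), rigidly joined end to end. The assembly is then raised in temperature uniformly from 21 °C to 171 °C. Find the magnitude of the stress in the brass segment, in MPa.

If the supports were absent, the total length change would be Σ αᵢΔT Lᵢ = 18.3×10⁻⁶×150×625 + 17.8×10⁻⁶×150×300 = 2.517 mm.
The walls prevent any net length change, so an axial force P (same in every segment) develops. Compatibility: P · Σ Lᵢ/(AᵢEᵢ) = δ_free.
The series flexibility is Σ Lᵢ/(AᵢEᵢ) = 625/(2000×99×10³) + 300/(525×112×10³) = 8.259×10⁻⁶ mm/N.
So P = 2.517 / 8.259×10⁻⁶ = 304.7 kN, compressive.
σ_{brass} = P / A = 304700 / 2000 = 152.4 MPa.

σ ≈ 152 MPa (compressive)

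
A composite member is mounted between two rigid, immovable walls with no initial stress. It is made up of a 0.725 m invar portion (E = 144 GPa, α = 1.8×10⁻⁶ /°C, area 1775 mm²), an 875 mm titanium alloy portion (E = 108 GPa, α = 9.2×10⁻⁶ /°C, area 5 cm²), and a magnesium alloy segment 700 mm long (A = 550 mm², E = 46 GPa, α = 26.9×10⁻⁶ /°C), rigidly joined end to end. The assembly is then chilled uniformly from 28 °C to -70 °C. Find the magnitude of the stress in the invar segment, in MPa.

σ ≈ 33.3 MPa (tensile)

With the walls removed the bar would change length by δ_free = Σ αᵢΔT Lᵢ = 1.8×10⁻⁶×98×725 + 9.2×10⁻⁶×98×875 + 26.9×10⁻⁶×98×700 = 2.762 mm.
Since the ends are fixed, an axial force P builds up, equal in every segment, with P · Σ Lᵢ/(AᵢEᵢ) = δ_free.
Σ Lᵢ/(AᵢEᵢ) = 725/(1775×144×10³) + 875/(500×108×10³) + 700/(550×46×10³) = 4.671×10⁻⁵ mm/N.
So P = 2.762 / 4.671×10⁻⁵ = 59.14 kN, tensile.
σ_{invar} = P / A = 59140 / 1775 = 33.32 MPa.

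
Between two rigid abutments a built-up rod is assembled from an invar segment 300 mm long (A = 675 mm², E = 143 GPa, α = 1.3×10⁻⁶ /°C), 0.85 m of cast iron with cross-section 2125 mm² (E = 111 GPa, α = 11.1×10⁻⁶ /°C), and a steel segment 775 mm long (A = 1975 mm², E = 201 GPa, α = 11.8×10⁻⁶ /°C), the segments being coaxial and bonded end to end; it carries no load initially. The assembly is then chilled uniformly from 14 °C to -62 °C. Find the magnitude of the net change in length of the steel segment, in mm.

|ΔL| ≈ 0.37 mm

If the supports were absent, the total length change would be Σ αᵢΔT Lᵢ = 1.3×10⁻⁶×76×300 + 11.1×10⁻⁶×76×850 + 11.8×10⁻⁶×76×775 = 1.442 mm.
The rigid supports impose zero overall length change; the single axial force P common to all segments must satisfy P Σ Lᵢ/(AᵢEᵢ) = δ_free.
Σ Lᵢ/(AᵢEᵢ) = 300/(675×143×10³) + 850/(2125×111×10³) + 775/(1975×201×10³) = 8.664×10⁻⁶ mm/N.
So P = 1.442 / 8.664×10⁻⁶ = 166.4 kN, tensile.
For the steel segment, free thermal change = 11.8×10⁻⁶×76×775 = 0.695 mm and elastic change from P = 166400×775/(1975×201×10³) = 0.3249 mm; these oppose, so the net change is 0.37 mm (segment shortens).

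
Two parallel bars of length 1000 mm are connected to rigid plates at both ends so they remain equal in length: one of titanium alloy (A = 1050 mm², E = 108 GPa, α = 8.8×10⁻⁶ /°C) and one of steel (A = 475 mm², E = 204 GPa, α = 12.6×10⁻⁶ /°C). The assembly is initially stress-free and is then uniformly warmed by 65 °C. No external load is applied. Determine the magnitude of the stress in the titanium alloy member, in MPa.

σ ≈ 12.3 MPa (tensile)

The steel has the larger α, so on heating it would change length more than the titanium alloy if both were free. The rigid plates force a common final length, so the steel is put into compression and the titanium alloy into tension, with equal and opposite forces P (no external load).
Equating the net (thermal + elastic) strains gives |α₁ − α₂|·ΔT = P·[1/(A₁E₁) + 1/(A₂E₂)].
|α₁ − α₂|·ΔT = 3.8×10⁻⁶ × 65 = 0.000247.
1/(A₁E₁) + 1/(A₂E₂) = 1/(1050×108×10³) + 1/(475×204×10³) = 1.914×10⁻⁸ N⁻¹.
So P = 0.000247 / 1.914×10⁻⁸ = 12.91 kN.
σ_{titanium alloy} = P/A₁ = 12910/1050 = 12.29 MPa, tensile.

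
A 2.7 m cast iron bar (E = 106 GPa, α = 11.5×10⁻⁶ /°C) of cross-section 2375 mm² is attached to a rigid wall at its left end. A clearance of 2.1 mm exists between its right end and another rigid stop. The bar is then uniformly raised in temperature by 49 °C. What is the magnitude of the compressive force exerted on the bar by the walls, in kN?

Free thermal elongation = αΔT L = 11.5×10⁻⁶ × 49 × 2700 = 1.521 mm.
This is smaller than the 2.1 mm clearance, so the bar expands freely without reaching the stop — the stress is zero.

P ≈ 0 kN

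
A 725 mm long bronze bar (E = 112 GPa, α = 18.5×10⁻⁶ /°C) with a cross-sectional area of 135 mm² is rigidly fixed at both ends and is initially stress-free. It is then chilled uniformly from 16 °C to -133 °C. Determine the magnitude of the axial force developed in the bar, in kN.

Full restraint means ε = 0, so the stress is σ = EαΔT = 112×10³ × 18.5×10⁻⁶ × 149 = 308.7 MPa.
P = AEαΔT = 135 × 112×10³ × 18.5×10⁻⁶ × 149 = 41.68 kN (tensile).

P ≈ 41.7 kN (tensile)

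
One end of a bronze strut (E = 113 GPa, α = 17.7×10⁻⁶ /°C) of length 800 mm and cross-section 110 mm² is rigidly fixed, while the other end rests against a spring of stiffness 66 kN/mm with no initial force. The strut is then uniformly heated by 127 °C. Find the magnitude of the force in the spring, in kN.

P ≈ 22.6 kN

The unrestrained thermal change is αΔT L = 17.7×10⁻⁶ × 127 × 800 = 1.798 mm.
Let P be the compressive force at the spring. The strut shortens elastically by PL/(AE) and the spring compresses by P/k; together these equal δ_free.
P [ L/(AE) + 1/k ] = δ_free → P [ 800/(110×113×10³) + 1/(66×10³) ] = 1.798.
P = 1.798 / 7.951×10⁻⁵ = 22620 N.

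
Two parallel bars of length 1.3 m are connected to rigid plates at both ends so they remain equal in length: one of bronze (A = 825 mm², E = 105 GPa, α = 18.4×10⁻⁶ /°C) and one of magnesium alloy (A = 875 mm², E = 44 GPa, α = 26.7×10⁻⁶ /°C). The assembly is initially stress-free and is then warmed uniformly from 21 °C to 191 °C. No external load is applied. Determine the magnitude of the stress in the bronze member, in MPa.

σ ≈ 45.6 MPa (tensile)

The magnesium alloy has the larger α, so on heating it would change length more than the bronze if both were free. The rigid plates force a common final length, so the magnesium alloy is put into compression and the bronze into tension, with equal and opposite forces P (no external load).
Compatibility of the two members (thermal + elastic change equal): (α₁ − α₂)ΔT = P·[1/(A₁E₁) + 1/(A₂E₂)].
|α₁ − α₂|·ΔT = 8.3×10⁻⁶ × 170 = 0.001411.
1/(A₁E₁) + 1/(A₂E₂) = 1/(825×105×10³) + 1/(875×44×10³) = 3.752×10⁻⁸ N⁻¹.
So P = 0.001411 / 3.752×10⁻⁸ = 37.61 kN.
σ_{bronze} = P/A₁ = 37610/825 = 45.59 MPa, tensile.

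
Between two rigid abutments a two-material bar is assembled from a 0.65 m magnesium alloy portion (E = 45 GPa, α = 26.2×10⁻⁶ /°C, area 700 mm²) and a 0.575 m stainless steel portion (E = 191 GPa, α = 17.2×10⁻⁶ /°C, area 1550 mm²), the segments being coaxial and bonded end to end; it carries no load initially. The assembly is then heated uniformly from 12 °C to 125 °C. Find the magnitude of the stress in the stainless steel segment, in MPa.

σ ≈ 86.9 MPa (compressive)

Free thermal expansion of the whole bar: Σ αᵢΔT Lᵢ = 26.2×10⁻⁶×113×650 + 17.2×10⁻⁶×113×575 = 3.042 mm.
The rigid supports impose zero overall length change; the single axial force P common to all segments must satisfy P Σ Lᵢ/(AᵢEᵢ) = δ_free.
Σ Lᵢ/(AᵢEᵢ) = 650/(700×45×10³) + 575/(1550×191×10³) = 2.258×10⁻⁵ mm/N.
Hence P = δ_free / Σ(L/AE) = 3.042/2.258×10⁻⁵ = 134.7 kN (compressive).
σ_{stainless steel} = P / A = 134700 / 1550 = 86.93 MPa.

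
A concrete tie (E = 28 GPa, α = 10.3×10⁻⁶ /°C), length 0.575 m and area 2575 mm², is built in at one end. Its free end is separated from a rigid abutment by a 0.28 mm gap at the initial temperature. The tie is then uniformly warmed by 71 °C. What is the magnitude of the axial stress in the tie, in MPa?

Free thermal elongation = αΔT L = 10.3×10⁻⁶ × 71 × 575 = 0.4205 mm.
This exceeds the 0.28 mm gap, so the wall pushes back. The portion of expansion that must be recovered elastically is δ_free − gap = 0.4205 − 0.28 = 0.1405 mm.
So σ = E(δ_free − g)/L = 28×10³ × 0.1405/575 = 6.842 MPa.

σ ≈ 6.84 MPa (compressive)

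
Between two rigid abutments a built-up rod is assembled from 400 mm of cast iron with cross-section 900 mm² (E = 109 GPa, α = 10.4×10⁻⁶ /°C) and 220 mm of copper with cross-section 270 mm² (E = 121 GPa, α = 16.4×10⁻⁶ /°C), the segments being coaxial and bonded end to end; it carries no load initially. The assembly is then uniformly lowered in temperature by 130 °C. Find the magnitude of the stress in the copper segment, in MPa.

Free thermal contraction of the whole bar: Σ αᵢΔT Lᵢ = 10.4×10⁻⁶×130×400 + 16.4×10⁻⁶×130×220 = 1.01 mm.
Since the ends are fixed, an axial force P builds up, equal in every segment, with P · Σ Lᵢ/(AᵢEᵢ) = δ_free.
The series flexibility is Σ Lᵢ/(AᵢEᵢ) = 400/(900×109×10³) + 220/(270×121×10³) = 1.081×10⁻⁵ mm/N.
Hence P = δ_free / Σ(L/AE) = 1.01/1.081×10⁻⁵ = 93.4 kN (tensile).
σ_{copper} = P / A = 93400 / 270 = 345.9 MPa.

σ ≈ 346 MPa (tensile)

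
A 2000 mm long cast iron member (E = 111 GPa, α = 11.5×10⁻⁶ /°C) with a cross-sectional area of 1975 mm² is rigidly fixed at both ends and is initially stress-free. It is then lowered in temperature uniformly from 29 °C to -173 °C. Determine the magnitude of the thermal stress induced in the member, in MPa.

With length fixed, the mechanical strain must cancel the thermal strain αΔT = 11.5×10⁻⁶ × 202 = 2323×10⁻⁶.
The stress required to suppress this strain is σ = Eε = 111×10³ × 2323×10⁻⁶ = 257.9 MPa, tensile since the member is trying to contract.

σ ≈ 258 MPa (tensile)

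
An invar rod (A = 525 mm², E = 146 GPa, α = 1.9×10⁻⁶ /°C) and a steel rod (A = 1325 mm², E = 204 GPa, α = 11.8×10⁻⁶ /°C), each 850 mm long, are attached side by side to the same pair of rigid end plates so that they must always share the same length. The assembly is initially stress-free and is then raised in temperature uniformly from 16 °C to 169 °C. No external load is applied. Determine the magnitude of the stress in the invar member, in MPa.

Both members must finish at the same length. With the larger α, the steel tends to over-expand; the plates restrain it, putting the steel in compression and the invar in tension. With no external load the two internal forces are equal and opposite, magnitude P.
Compatibility of the two members (thermal + elastic change equal): (α₁ − α₂)ΔT = P·[1/(A₁E₁) + 1/(A₂E₂)].
|α₁ − α₂|·ΔT = 9.9×10⁻⁶ × 153 = 0.001515.
1/(A₁E₁) + 1/(A₂E₂) = 1/(525×146×10³) + 1/(1325×204×10³) = 1.675×10⁻⁸ N⁻¹.
So P = 0.001515 / 1.675×10⁻⁸ = 90.45 kN.
σ_{invar} = P/A₁ = 90450/525 = 172.3 MPa, tensile.

σ ≈ 172 MPa (tensile)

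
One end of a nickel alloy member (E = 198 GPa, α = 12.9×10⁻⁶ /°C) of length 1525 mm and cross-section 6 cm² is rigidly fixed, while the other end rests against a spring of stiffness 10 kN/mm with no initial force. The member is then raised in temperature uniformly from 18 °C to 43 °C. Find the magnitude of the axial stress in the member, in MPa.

σ ≈ 7.26 MPa (compressive)

The unrestrained thermal change is αΔT L = 12.9×10⁻⁶ × 25 × 1525 = 0.4918 mm.
With a force P in the spring, the elastic change of the member is PL/(AE) and that of the spring is P/k; compatibility requires their sum to equal δ_free.
So P = δ_free / [L/(AE) + 1/k] = 0.4918 / [ 1525/(600×198×10³) + 1/(10×10³) ].
P = 0.4918 / 0.0001128 = 4359 N.
σ = P/A = 4359/600 = 7.264 MPa.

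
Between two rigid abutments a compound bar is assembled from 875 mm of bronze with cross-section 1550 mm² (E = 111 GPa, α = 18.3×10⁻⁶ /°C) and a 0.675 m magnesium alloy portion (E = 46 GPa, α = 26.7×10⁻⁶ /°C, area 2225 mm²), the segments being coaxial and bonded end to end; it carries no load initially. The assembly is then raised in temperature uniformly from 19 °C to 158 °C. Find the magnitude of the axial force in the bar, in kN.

P ≈ 405 kN (compressive)

With the walls removed the bar would change length by δ_free = Σ αᵢΔT Lᵢ = 18.3×10⁻⁶×139×875 + 26.7×10⁻⁶×139×675 = 4.731 mm.
The walls prevent any net length change, so an axial force P (same in every segment) develops. Compatibility: P · Σ Lᵢ/(AᵢEᵢ) = δ_free.
Σ Lᵢ/(AᵢEᵢ) = 875/(1550×111×10³) + 675/(2225×46×10³) = 1.168×10⁻⁵ mm/N.
Hence P = δ_free / Σ(L/AE) = 4.731/1.168×10⁻⁵ = 405 kN (compressive).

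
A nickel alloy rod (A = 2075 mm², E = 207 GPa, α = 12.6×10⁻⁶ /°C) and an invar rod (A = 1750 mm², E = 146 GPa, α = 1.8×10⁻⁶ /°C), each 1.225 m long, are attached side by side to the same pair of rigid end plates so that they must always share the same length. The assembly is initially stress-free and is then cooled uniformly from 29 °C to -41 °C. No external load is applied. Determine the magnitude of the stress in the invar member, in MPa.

σ ≈ 69.2 MPa (compressive)

The nickel alloy has the larger α, so on cooling it would change length more than the invar if both were free. The rigid plates force a common final length, so the nickel alloy is put into tension and the invar into compression, with equal and opposite forces P (no external load).
Compatibility of the two members (thermal + elastic change equal): (α₁ − α₂)ΔT = P·[1/(A₁E₁) + 1/(A₂E₂)].
|α₁ − α₂|·ΔT = 10.8×10⁻⁶ × 70 = 0.000756.
1/(A₁E₁) + 1/(A₂E₂) = 1/(2075×207×10³) + 1/(1750×146×10³) = 6.242×10⁻⁹ N⁻¹.
So P = 0.000756 / 6.242×10⁻⁹ = 121.1 kN.
σ_{invar} = P/A₂ = 121100/1750 = 69.21 MPa, compressive.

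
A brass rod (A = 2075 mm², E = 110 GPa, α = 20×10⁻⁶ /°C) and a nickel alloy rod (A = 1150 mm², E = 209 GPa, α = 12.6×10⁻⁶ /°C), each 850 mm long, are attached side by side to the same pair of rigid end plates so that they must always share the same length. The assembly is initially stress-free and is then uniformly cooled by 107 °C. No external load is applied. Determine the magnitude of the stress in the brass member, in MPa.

Equilibrium of a rigid end plate with no external load gives equal and opposite internal forces ±P in the two members. Since α_{brass} > α_{nickel alloy}, cooling drives the brass into tension and the nickel alloy into compression.
Setting the final lengths equal and cancelling L: (α₁ − α₂)ΔT = P/(A₁E₁) + P/(A₂E₂).
|α₁ − α₂|·ΔT = 7.4×10⁻⁶ × 107 = 0.0007918.
1/(A₁E₁) + 1/(A₂E₂) = 1/(2075×110×10³) + 1/(1150×209×10³) = 8.542×10⁻⁹ N⁻¹.
P = 0.0007918 / 8.542×10⁻⁹ = 92700 N = 92.7 kN.
σ_{brass} = P/A₁ = 92700/2075 = 44.67 MPa, tensile.

σ ≈ 44.7 MPa (tensile)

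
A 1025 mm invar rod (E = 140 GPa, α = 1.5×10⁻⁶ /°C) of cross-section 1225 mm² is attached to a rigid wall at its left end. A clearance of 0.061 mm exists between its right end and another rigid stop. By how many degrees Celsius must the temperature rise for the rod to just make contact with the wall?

ΔT ≈ 39.7 °C

The gap closes when αΔT L = 0.061 mm, since the rod is still unstressed at that instant.
ΔT = 0.061 / (1.5×10⁻⁶ × 1025) = 39.67 °C.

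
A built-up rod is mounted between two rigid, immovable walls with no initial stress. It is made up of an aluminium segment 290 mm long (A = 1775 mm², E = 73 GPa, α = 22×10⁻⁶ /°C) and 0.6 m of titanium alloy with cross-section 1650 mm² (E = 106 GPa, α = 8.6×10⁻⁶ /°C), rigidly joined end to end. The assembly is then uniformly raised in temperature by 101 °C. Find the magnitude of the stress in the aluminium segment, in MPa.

If the supports were absent, the total length change would be Σ αᵢΔT Lᵢ = 22×10⁻⁶×101×290 + 8.6×10⁻⁶×101×600 = 1.166 mm.
The walls prevent any net length change, so an axial force P (same in every segment) develops. Compatibility: P · Σ Lᵢ/(AᵢEᵢ) = δ_free.
Σ Lᵢ/(AᵢEᵢ) = 290/(1775×73×10³) + 600/(1650×106×10³) = 5.669×10⁻⁶ mm/N.
Hence P = δ_free / Σ(L/AE) = 1.166/5.669×10⁻⁶ = 205.6 kN (compressive).
σ_{aluminium} = P / A = 205600 / 1775 = 115.8 MPa.

σ ≈ 116 MPa (compressive)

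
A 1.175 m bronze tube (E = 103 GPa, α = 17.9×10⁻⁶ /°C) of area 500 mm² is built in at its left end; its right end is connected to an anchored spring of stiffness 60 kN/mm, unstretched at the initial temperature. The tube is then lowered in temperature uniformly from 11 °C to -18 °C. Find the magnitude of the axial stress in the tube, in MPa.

σ ≈ 30.9 MPa (tensile)

If the spring were absent the tube would shorten by αΔT L = 17.9×10⁻⁶ × 29 × 1175 = 0.6099 mm.
Let P be the tensile force in the spring. The tube extends elastically by PL/(AE) and the spring stretches by P/k; together these equal δ_free.
So P = δ_free / [L/(AE) + 1/k] = 0.6099 / [ 1175/(500×103×10³) + 1/(60×10³) ].
P = 0.6099 / 3.948×10⁻⁵ = 15450 N.
σ = P/A = 15450/500 = 30.9 MPa.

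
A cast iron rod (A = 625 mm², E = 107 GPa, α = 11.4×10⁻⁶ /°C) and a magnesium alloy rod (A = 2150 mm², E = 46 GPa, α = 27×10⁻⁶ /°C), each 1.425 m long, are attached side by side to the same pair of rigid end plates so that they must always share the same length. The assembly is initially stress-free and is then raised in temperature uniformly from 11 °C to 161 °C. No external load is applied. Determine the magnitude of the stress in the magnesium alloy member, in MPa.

σ ≈ 43.4 MPa (compressive)

The magnesium alloy has the larger α, so on heating it would change length more than the cast iron if both were free. The rigid plates force a common final length, so the magnesium alloy is put into compression and the cast iron into tension, with equal and opposite forces P (no external load).
Setting the final lengths equal and cancelling L: (α₁ − α₂)ΔT = P/(A₁E₁) + P/(A₂E₂).
|α₁ − α₂|·ΔT = 15.6×10⁻⁶ × 150 = 0.00234.
1/(A₁E₁) + 1/(A₂E₂) = 1/(625×107×10³) + 1/(2150×46×10³) = 2.506×10⁻⁸ N⁻¹.
P = 0.00234 / 2.506×10⁻⁸ = 93360 N = 93.36 kN.
σ_{magnesium alloy} = P/A₂ = 93360/2150 = 43.42 MPa, compressive.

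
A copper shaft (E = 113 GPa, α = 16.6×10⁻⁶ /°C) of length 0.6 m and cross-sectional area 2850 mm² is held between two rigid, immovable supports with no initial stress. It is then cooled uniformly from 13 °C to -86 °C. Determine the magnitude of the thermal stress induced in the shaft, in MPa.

σ ≈ 186 MPa (tensile)

Because both ends are immovable the net strain is zero, and the suppressed thermal strain is αΔT = 16.6×10⁻⁶ × 99 = 1643.4×10⁻⁶.
Hence σ = E·αΔT = 113×10³ × 1643.4×10⁻⁶ = 185.7 MPa, tensile.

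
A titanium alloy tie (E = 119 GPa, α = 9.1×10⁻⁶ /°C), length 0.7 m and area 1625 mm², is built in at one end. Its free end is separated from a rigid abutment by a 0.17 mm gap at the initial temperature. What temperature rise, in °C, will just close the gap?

ΔT ≈ 26.7 °C

Contact occurs when the free expansion equals the gap: αΔT L = 0.17 mm.
So ΔT = g/(αL) = 0.17/(9.1×10⁻⁶ × 700) = 26.69 °C.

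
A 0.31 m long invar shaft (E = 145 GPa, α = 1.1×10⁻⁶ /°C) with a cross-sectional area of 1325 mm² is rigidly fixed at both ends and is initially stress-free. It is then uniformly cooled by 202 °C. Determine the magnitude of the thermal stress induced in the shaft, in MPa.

σ ≈ 32.2 MPa (tensile)

With length fixed, the mechanical strain must cancel the thermal strain αΔT = 1.1×10⁻⁶ × 202 = 222.2×10⁻⁶.
σ = EαΔT = 145×10³ × 1.1×10⁻⁶ × 202 = 32.22 MPa (tensile; the shaft is trying to contract).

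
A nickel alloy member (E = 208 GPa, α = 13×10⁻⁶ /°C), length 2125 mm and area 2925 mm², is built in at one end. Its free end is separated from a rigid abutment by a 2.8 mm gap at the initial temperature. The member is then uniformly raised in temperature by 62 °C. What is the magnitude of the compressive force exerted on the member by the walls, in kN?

P ≈ 0 kN

Unrestrained expansion: δ_free = αΔT L = 13×10⁻⁶ × 62 × 2125 = 1.713 mm.
This is smaller than the 2.8 mm clearance, so the member expands freely without reaching the stop — the stress is zero.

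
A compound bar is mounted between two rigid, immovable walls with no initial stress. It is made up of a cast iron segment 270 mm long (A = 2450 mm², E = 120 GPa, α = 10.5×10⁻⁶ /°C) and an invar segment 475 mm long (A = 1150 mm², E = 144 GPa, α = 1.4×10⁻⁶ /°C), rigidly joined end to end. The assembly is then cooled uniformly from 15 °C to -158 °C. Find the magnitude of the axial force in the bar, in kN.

P ≈ 160 kN (tensile)

Free thermal contraction of the whole bar: Σ αᵢΔT Lᵢ = 10.5×10⁻⁶×173×270 + 1.4×10⁻⁶×173×475 = 0.6055 mm.
Since the ends are fixed, an axial force P builds up, equal in every segment, with P · Σ Lᵢ/(AᵢEᵢ) = δ_free.
The series flexibility is Σ Lᵢ/(AᵢEᵢ) = 270/(2450×120×10³) + 475/(1150×144×10³) = 3.787×10⁻⁶ mm/N.
P = 0.6055 / 3.787×10⁻⁶ = 159900 N = 159.9 kN, tensile.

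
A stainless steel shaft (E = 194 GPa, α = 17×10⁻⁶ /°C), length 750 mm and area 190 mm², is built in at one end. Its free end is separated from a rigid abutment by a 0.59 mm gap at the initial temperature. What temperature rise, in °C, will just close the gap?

ΔT ≈ 46.3 °C

Contact occurs when the free expansion equals the gap: αΔT L = 0.59 mm.
So ΔT = g/(αL) = 0.59/(17×10⁻⁶ × 750) = 46.27 °C.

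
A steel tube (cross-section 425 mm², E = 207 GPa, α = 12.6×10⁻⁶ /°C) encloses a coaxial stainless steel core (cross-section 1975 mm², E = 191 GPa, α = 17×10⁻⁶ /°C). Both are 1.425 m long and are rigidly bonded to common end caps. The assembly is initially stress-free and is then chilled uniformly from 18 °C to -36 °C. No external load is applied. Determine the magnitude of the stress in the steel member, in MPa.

Equilibrium of a rigid end plate with no external load gives equal and opposite internal forces ±P in the two members. Since α_{stainless steel} > α_{steel}, cooling drives the stainless steel into tension and the steel into compression.
Equating the net (thermal + elastic) strains gives |α₁ − α₂|·ΔT = P·[1/(A₁E₁) + 1/(A₂E₂)].
|α₁ − α₂|·ΔT = 4.4×10⁻⁶ × 54 = 0.0002376.
1/(A₁E₁) + 1/(A₂E₂) = 1/(425×207×10³) + 1/(1975×191×10³) = 1.402×10⁻⁸ N⁻¹.
P = 0.0002376 / 1.402×10⁻⁸ = 16950 N = 16.95 kN.
σ_{steel} = P/A₁ = 16950/425 = 39.88 MPa, compressive.

σ ≈ 39.9 MPa (compressive)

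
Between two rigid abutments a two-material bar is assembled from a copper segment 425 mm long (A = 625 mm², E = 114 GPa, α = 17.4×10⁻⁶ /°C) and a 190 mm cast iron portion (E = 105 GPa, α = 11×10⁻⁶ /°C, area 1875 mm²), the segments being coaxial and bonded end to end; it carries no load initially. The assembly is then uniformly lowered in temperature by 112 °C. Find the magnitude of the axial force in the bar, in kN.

Free thermal contraction of the whole bar: Σ αᵢΔT Lᵢ = 17.4×10⁻⁶×112×425 + 11×10⁻⁶×112×190 = 1.062 mm.
The walls prevent any net length change, so an axial force P (same in every segment) develops. Compatibility: P · Σ Lᵢ/(AᵢEᵢ) = δ_free.
Σ Lᵢ/(AᵢEᵢ) = 425/(625×114×10³) + 190/(1875×105×10³) = 6.93×10⁻⁶ mm/N.
P = 1.062 / 6.93×10⁻⁶ = 153300 N = 153.3 kN, tensile.

P ≈ 153 kN (tensile)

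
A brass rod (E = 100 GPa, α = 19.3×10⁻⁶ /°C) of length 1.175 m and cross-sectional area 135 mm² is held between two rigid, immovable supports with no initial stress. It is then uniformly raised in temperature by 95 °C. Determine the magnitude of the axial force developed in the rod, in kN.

P ≈ 24.8 kN (compressive)

With zero net strain, σ = E·αΔT = 100 GPa × 19.3×10⁻⁶ × 95 = 183.3 MPa.
Axial force P = σA = 183.3 × 135 = 24750 N = 24.75 kN, compressive.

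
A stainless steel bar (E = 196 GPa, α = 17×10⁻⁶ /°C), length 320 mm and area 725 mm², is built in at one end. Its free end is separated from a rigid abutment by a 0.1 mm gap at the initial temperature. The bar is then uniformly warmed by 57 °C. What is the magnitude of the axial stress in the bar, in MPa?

Free thermal elongation = αΔT L = 17×10⁻⁶ × 57 × 320 = 0.3101 mm.
This exceeds the 0.1 mm gap, so the wall pushes back. The portion of expansion that must be recovered elastically is δ_free − gap = 0.3101 − 0.1 = 0.2101 mm.
So σ = E(δ_free − g)/L = 196×10³ × 0.2101/320 = 128.7 MPa.

σ ≈ 129 MPa (compressive)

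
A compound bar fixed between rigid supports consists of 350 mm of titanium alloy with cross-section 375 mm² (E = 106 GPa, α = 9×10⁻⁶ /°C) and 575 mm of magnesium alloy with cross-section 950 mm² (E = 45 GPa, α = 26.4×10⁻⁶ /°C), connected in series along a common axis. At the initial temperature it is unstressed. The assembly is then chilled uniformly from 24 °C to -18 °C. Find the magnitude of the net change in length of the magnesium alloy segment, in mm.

With the walls removed the bar would change length by δ_free = Σ αᵢΔT Lᵢ = 9×10⁻⁶×42×350 + 26.4×10⁻⁶×42×575 = 0.7699 mm.
Since the ends are fixed, an axial force P builds up, equal in every segment, with P · Σ Lᵢ/(AᵢEᵢ) = δ_free.
Σ Lᵢ/(AᵢEᵢ) = 350/(375×106×10³) + 575/(950×45×10³) = 2.226×10⁻⁵ mm/N.
Hence P = δ_free / Σ(L/AE) = 0.7699/2.226×10⁻⁵ = 34.59 kN (tensile).
For the magnesium alloy segment, free thermal change = 26.4×10⁻⁶×42×575 = 0.6376 mm and elastic change from P = 34590×575/(950×45×10³) = 0.4653 mm; these oppose, so the net change is 0.172 mm (segment shortens).

|ΔL| ≈ 0.172 mm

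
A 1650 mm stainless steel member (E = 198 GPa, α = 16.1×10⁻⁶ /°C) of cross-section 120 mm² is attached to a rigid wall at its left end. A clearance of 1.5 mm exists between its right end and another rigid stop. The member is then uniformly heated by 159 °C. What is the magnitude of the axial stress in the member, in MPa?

σ ≈ 327 MPa (compressive)

Free thermal elongation = αΔT L = 16.1×10⁻⁶ × 159 × 1650 = 4.224 mm.
This exceeds the 1.5 mm gap, so the wall pushes back. The portion of expansion that must be recovered elastically is δ_free − gap = 4.224 − 1.5 = 2.724 mm.
So σ = E(δ_free − g)/L = 198×10³ × 2.724/1650 = 326.9 MPa.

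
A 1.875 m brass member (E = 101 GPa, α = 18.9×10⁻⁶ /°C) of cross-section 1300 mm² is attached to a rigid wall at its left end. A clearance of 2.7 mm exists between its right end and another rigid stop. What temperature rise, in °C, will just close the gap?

The gap closes when αΔT L = 2.7 mm, since the member is still unstressed at that instant.
So ΔT = g/(αL) = 2.7/(18.9×10⁻⁶ × 1875) = 76.19 °C.

ΔT ≈ 76.2 °C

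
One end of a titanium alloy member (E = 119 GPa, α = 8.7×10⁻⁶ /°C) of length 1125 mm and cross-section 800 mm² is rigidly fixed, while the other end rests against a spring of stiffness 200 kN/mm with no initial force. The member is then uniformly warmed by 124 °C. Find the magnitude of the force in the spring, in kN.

The unrestrained thermal change is αΔT L = 8.7×10⁻⁶ × 124 × 1125 = 1.214 mm.
Let P be the compressive force at the spring. The member shortens elastically by PL/(AE) and the spring compresses by P/k; together these equal δ_free.
P [ L/(AE) + 1/k ] = δ_free → P [ 1125/(800×119×10³) + 1/(200×10³) ] = 1.214.
P = 1.214 / 1.682×10⁻⁵ = 72170 N.

P ≈ 72.2 kN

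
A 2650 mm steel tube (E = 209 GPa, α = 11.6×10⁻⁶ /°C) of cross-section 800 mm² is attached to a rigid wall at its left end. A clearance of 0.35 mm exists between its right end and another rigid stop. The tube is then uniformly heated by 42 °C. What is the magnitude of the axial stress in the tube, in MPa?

Free thermal elongation = αΔT L = 11.6×10⁻⁶ × 42 × 2650 = 1.291 mm.
This exceeds the 0.35 mm gap, so the wall pushes back. The portion of expansion that must be recovered elastically is δ_free − gap = 1.291 − 0.35 = 0.9411 mm.
That suppressed elongation corresponds to σ = E·Δ/L = 209×10³ × 0.9411/2650 = 74.22 MPa.

σ ≈ 74.2 MPa (compressive)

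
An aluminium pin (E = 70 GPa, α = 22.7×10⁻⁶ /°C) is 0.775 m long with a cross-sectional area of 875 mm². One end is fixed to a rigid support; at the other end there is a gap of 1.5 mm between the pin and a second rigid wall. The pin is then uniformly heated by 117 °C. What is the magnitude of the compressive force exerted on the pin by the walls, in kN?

Unrestrained expansion: δ_free = αΔT L = 22.7×10⁻⁶ × 117 × 775 = 2.058 mm.
The gap closes (δ_free > 1.5 mm) and the wall then resists a further 2.058 − 1.5 = 0.5583 mm of expansion.
So σ = E(δ_free − g)/L = 70×10³ × 0.5583/775 = 50.43 MPa.
Force on the wall = σA = 50.43 × 875 mm² = 44.13 kN.

P ≈ 44.1 kN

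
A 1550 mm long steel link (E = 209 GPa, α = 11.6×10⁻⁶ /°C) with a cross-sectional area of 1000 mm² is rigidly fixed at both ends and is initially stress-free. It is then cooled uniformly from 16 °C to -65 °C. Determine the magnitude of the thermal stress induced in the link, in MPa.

σ ≈ 196 MPa (tensile)

The supports are rigid, so the total axial strain is zero. The restrained thermal strain is ε = αΔT = 11.6×10⁻⁶ × 81 = 939.6×10⁻⁶.
Hence σ = E·αΔT = 209×10³ × 939.6×10⁻⁶ = 196.4 MPa, tensile.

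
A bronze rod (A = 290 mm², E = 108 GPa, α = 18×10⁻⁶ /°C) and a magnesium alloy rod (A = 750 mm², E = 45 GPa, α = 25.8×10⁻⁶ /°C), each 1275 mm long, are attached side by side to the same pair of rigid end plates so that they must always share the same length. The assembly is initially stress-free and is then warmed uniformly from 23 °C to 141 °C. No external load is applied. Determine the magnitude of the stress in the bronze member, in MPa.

σ ≈ 51.6 MPa (tensile)

Both members must finish at the same length. With the larger α, the magnesium alloy tends to over-expand; the plates restrain it, putting the magnesium alloy in compression and the bronze in tension. With no external load the two internal forces are equal and opposite, magnitude P.
Equating the net (thermal + elastic) strains gives |α₁ − α₂|·ΔT = P·[1/(A₁E₁) + 1/(A₂E₂)].
|α₁ − α₂|·ΔT = 7.8×10⁻⁶ × 118 = 0.0009204.
1/(A₁E₁) + 1/(A₂E₂) = 1/(290×108×10³) + 1/(750×45×10³) = 6.156×10⁻⁸ N⁻¹.
So P = 0.0009204 / 6.156×10⁻⁸ = 14.95 kN.
σ_{bronze} = P/A₁ = 14950/290 = 51.56 MPa, tensile.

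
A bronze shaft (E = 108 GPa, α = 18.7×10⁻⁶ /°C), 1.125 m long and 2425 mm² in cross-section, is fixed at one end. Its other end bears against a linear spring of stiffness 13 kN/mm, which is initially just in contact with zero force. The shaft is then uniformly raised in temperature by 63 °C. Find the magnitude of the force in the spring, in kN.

Free thermal expansion: δ_free = αΔT L = 18.7×10⁻⁶ × 63 × 1125 = 1.325 mm.
Let P be the compressive force at the spring. The shaft shortens elastically by PL/(AE) and the spring compresses by P/k; together these equal δ_free.
P [ L/(AE) + 1/k ] = δ_free → P [ 1125/(2425×108×10³) + 1/(13×10³) ] = 1.325.
P = 1.325 / 8.122×10⁻⁵ = 16320 N.

P ≈ 16.3 kN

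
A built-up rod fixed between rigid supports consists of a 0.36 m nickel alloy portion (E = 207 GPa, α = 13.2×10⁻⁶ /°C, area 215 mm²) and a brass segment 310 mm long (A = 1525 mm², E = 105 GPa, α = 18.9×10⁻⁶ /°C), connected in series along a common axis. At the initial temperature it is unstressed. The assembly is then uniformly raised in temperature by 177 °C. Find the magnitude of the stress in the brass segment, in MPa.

With the walls removed the bar would change length by δ_free = Σ αᵢΔT Lᵢ = 13.2×10⁻⁶×177×360 + 18.9×10⁻⁶×177×310 = 1.878 mm.
The walls prevent any net length change, so an axial force P (same in every segment) develops. Compatibility: P · Σ Lᵢ/(AᵢEᵢ) = δ_free.
The series flexibility is Σ Lᵢ/(AᵢEᵢ) = 360/(215×207×10³) + 310/(1525×105×10³) = 1.002×10⁻⁵ mm/N.
So P = 1.878 / 1.002×10⁻⁵ = 187.3 kN, compressive.
σ_{brass} = P / A = 187300 / 1525 = 122.9 MPa.

σ ≈ 123 MPa (compressive)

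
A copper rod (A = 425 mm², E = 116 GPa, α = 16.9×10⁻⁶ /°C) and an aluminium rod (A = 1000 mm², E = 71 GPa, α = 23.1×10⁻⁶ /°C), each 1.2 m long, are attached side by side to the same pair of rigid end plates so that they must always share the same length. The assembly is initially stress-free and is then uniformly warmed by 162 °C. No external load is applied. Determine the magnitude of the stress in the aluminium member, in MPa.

σ ≈ 29.2 MPa (compressive)

Equilibrium of a rigid end plate with no external load gives equal and opposite internal forces ±P in the two members. Since α_{aluminium} > α_{copper}, heating drives the aluminium into compression and the copper into tension.
Compatibility of the two members (thermal + elastic change equal): (α₁ − α₂)ΔT = P·[1/(A₁E₁) + 1/(A₂E₂)].
|α₁ − α₂|·ΔT = 6.2×10⁻⁶ × 162 = 0.001004.
1/(A₁E₁) + 1/(A₂E₂) = 1/(425×116×10³) + 1/(1000×71×10³) = 3.437×10⁻⁸ N⁻¹.
So P = 0.001004 / 3.437×10⁻⁸ = 29.22 kN.
σ_{aluminium} = P/A₂ = 29220/1000 = 29.22 MPa, compressive.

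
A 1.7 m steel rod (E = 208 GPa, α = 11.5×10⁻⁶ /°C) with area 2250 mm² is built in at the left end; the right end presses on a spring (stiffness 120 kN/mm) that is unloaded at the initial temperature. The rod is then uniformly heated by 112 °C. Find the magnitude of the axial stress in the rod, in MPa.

The unrestrained thermal change is αΔT L = 11.5×10⁻⁶ × 112 × 1700 = 2.19 mm.
Let P be the compressive force at the spring. The rod shortens elastically by PL/(AE) and the spring compresses by P/k; together these equal δ_free.
So P = δ_free / [L/(AE) + 1/k] = 2.19 / [ 1700/(2250×208×10³) + 1/(120×10³) ].
P = 2.19 / 1.197×10⁻⁵ = 183000 N.
σ = P/A = 183000/2250 = 81.33 MPa.

σ ≈ 81.3 MPa (compressive)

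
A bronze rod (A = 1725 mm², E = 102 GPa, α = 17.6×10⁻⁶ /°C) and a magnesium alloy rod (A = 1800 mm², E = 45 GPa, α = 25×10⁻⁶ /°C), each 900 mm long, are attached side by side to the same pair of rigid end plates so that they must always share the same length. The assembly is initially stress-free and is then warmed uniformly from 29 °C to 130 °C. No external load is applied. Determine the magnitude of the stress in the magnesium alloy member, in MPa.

σ ≈ 23 MPa (compressive)

Equilibrium of a rigid end plate with no external load gives equal and opposite internal forces ±P in the two members. Since α_{magnesium alloy} > α_{bronze}, heating drives the magnesium alloy into compression and the bronze into tension.
Compatibility of the two members (thermal + elastic change equal): (α₁ − α₂)ΔT = P·[1/(A₁E₁) + 1/(A₂E₂)].
|α₁ − α₂|·ΔT = 7.4×10⁻⁶ × 101 = 0.0007474.
1/(A₁E₁) + 1/(A₂E₂) = 1/(1725×102×10³) + 1/(1800×45×10³) = 1.803×10⁻⁸ N⁻¹.
So P = 0.0007474 / 1.803×10⁻⁸ = 41.46 kN.
σ_{magnesium alloy} = P/A₂ = 41460/1800 = 23.03 MPa, compressive.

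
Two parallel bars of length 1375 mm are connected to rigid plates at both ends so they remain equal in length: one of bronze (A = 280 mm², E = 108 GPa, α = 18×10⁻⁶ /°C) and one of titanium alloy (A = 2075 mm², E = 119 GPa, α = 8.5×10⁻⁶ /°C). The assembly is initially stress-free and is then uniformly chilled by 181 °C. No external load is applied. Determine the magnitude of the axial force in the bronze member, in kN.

Equilibrium of a rigid end plate with no external load gives equal and opposite internal forces ±P in the two members. Since α_{bronze} > α_{titanium alloy}, cooling drives the bronze into tension and the titanium alloy into compression.
Equating the net (thermal + elastic) strains gives |α₁ − α₂|·ΔT = P·[1/(A₁E₁) + 1/(A₂E₂)].
|α₁ − α₂|·ΔT = 9.5×10⁻⁶ × 181 = 0.001719.
1/(A₁E₁) + 1/(A₂E₂) = 1/(280×108×10³) + 1/(2075×119×10³) = 3.712×10⁻⁸ N⁻¹.
So P = 0.001719 / 3.712×10⁻⁸ = 46.32 kN.

P ≈ 46.3 kN (tensile in the bronze)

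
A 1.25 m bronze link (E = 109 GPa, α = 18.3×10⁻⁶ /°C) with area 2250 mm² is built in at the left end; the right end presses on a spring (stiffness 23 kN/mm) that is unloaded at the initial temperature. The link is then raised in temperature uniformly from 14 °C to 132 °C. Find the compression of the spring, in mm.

δ ≈ 2.42 mm

If the spring were absent the link would lengthen by αΔT L = 18.3×10⁻⁶ × 118 × 1250 = 2.699 mm.
With a force P in the spring, the elastic change of the link is PL/(AE) and that of the spring is P/k; compatibility requires their sum to equal δ_free.
P [ L/(AE) + 1/k ] = δ_free → P [ 1250/(2250×109×10³) + 1/(23×10³) ] = 2.699.
P = 2.699 / 4.858×10⁻⁵ = 55570 N.
Spring compression = P/k = 55570/(23×10³) = 2.416 mm.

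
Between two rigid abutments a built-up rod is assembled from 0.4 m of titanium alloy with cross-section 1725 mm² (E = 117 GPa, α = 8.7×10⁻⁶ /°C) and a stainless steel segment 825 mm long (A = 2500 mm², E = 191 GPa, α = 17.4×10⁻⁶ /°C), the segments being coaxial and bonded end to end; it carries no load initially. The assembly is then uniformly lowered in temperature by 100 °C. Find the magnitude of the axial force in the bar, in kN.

P ≈ 481 kN (tensile)

With the walls removed the bar would change length by δ_free = Σ αᵢΔT Lᵢ = 8.7×10⁻⁶×100×400 + 17.4×10⁻⁶×100×825 = 1.784 mm.
Since the ends are fixed, an axial force P builds up, equal in every segment, with P · Σ Lᵢ/(AᵢEᵢ) = δ_free.
Σ Lᵢ/(AᵢEᵢ) = 400/(1725×117×10³) + 825/(2500×191×10³) = 3.71×10⁻⁶ mm/N.
P = 1.784 / 3.71×10⁻⁶ = 480800 N = 480.8 kN, tensile.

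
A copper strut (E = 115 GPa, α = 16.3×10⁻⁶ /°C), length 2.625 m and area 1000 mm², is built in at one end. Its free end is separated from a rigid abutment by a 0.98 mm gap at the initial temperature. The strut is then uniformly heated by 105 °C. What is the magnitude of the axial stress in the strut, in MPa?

Free thermal elongation = αΔT L = 16.3×10⁻⁶ × 105 × 2625 = 4.493 mm.
The gap closes (δ_free > 0.98 mm) and the wall then resists a further 4.493 − 0.98 = 3.513 mm of expansion.
So σ = E(δ_free − g)/L = 115×10³ × 3.513/2625 = 153.9 MPa.

σ ≈ 154 MPa (compressive)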